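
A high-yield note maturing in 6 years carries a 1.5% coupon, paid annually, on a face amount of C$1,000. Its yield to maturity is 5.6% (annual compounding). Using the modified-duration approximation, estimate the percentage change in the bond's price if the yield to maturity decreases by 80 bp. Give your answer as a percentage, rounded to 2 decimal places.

+4.36%

Periodic yield y = 0.056. Modified duration first:
  t   CF        PV=CF/(1+0.056)^t    t·PV
  1        15.00        14.2045        14.2045
  2        15.00        13.4513        26.9025
  3        15.00        12.7379        38.2138
  4        15.00        12.0625        48.2498
  5        15.00        11.4228        57.1139
  6     1,015.00       731.9519     4,391.7113
  Σ                    795.8309     4,576.3959
P = 795.8309; D_Mac = 5.75046 yrs; D_mod = 5.75046/(1+0.056) = 5.44551 yrs.
ΔP/P ≈ -D_mod · Δy = -5.44551 × (-0.008) = +0.043564 = +4.3564%.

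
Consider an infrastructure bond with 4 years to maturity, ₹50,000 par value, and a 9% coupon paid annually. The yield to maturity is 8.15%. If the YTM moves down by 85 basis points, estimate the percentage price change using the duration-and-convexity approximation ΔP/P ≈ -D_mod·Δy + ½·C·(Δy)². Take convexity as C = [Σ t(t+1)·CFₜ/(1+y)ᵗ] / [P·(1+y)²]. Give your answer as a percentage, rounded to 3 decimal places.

With y = 0.0815:
  t   CF        PV=CF/(1+0.0815)^t    t·PV        t(t+1)·PV
  1     4,500.00     4,160.8877     4,160.8877       8,321.7753
  2     4,500.00     3,847.3302     7,694.6605      23,083.9814
  3     4,500.00     3,557.4020    10,672.2059      42,688.8238
  4    54,500.00    39,837.3469   159,349.3875     796,746.9375
  Σ                 51,402.9668   181,877.1416     870,841.5180
P = 51,402.9668; D_Mac = 3.53826 yrs; D_mod = 3.27162 yrs; C = 14.48431.
Duration effect: -3.27162 × (-0.0085) = +0.027809
Convexity effect: 0.5 × 14.48431 × (-0.0085)² = +0.0005232
ΔP/P ≈ +0.027809 + 0.0005232 = +0.028332 = +2.8332%.

+2.833%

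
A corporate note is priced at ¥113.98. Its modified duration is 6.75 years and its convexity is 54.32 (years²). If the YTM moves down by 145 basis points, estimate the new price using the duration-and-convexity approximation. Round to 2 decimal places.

¥125.79

Duration effect: -D_mod·Δy = -6.75 × (-0.0145) = +0.097875
Convexity effect: ½·C·(Δy)² = 0.5 × 54.32 × (-0.0145)² = +0.00571039
ΔP/P ≈ +0.097875 + 0.00571039 = +0.10358539
New price ≈ 113.98 × (1 + 0.10358539) = 125.7866627522.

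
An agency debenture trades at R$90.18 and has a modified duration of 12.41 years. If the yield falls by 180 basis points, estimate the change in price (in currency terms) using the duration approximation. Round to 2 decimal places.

Duration approximation: ΔP/P ≈ -D_mod · Δy = -12.41 × (-0.018) = +0.223380.
ΔP ≈ 90.18 × (+0.223380) = +20.1444084.

+R$20.14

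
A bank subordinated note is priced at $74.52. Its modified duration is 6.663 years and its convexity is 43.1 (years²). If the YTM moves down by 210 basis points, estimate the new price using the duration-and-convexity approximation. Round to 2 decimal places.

$85.66

Duration effect: -D_mod·Δy = -6.663 × (-0.021) = +0.139923
Convexity effect: ½·C·(Δy)² = 0.5 × 43.1 × (-0.021)² = +0.00950355
ΔP/P ≈ +0.139923 + 0.00950355 = +0.14942655
New price ≈ 74.52 × (1 + 0.14942655) = 85.655266506.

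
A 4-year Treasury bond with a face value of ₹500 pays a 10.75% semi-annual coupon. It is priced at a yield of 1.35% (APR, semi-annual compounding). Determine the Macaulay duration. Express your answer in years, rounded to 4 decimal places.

3.4596 years

Periodic yield y = 0.00675. Discount each cash flow and weight by its period:
  t   CF        PV=CF/(1+0.00675)^t    t·PV
  1       26.875        26.6948        26.6948
  2       26.875        26.5158        53.0317
  3       26.875        26.3380        79.0141
  4       26.875        26.1615       104.6458
  5       26.875        25.9861       129.9303
  6       26.875        25.8118       154.8709
  7       26.875        25.6388       179.4713
  8      526.875       499.2689     3,994.1509
  Σ                    682.4156     4,721.8099
Price P = Σ PV = 682.4156.
Macaulay duration = Σ(t·PV) / P = 4,721.8099 / 682.4156 = 6.91926 half-year periods.
In years: 6.91926 / 2 = 3.45963 years.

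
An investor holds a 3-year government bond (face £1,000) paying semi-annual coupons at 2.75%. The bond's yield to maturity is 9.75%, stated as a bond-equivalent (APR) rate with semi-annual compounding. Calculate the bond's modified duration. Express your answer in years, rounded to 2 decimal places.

Periodic yield y = 0.04875. First find Macaulay duration:
  t   CF        PV=CF/(1+0.04875)^t    t·PV
  1        13.75        13.1108        13.1108
  2        13.75        12.5014        25.0028
  3        13.75        11.9203        35.7609
  4        13.75        11.3662        45.4647
  5        13.75        10.8378        54.1892
  6     1,013.75       761.9018     4,571.4111
  Σ                    821.6384     4,744.9395
P = 821.6384; Macaulay duration = 4,744.9395 / 821.6384 = 5.77497 half-year periods = 2.88749 years.
Modified duration = D_Mac / (1 + y) = 2.88749 / 1.04875 = 2.75326 years.

2.75 years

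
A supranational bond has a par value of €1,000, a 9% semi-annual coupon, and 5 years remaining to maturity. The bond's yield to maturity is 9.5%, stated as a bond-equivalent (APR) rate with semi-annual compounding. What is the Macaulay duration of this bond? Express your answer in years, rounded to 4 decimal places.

Periodic yield y = 0.0475. Discount each cash flow and weight by its period:
  t   CF        PV=CF/(1+0.0475)^t    t·PV
  1        45.00        42.9594        42.9594
  2        45.00        41.0114        82.0228
  3        45.00        39.1517       117.4550
  4        45.00        37.3763       149.5052
  5        45.00        35.6814       178.4072
  6        45.00        34.0634       204.3806
  7        45.00        32.5188       227.6315
  8        45.00        31.0442       248.3535
  9        45.00        29.6365       266.7281
  10    1,045.00       657.0160     6,570.1604
  Σ                    980.4591     8,087.6037
Price P = Σ PV = 980.4591.
Macaulay duration = Σ(t·PV) / P = 8,087.6037 / 980.4591 = 8.24879 half-year periods.
In years: 8.24879 / 2 = 4.12440 years.

4.1244 years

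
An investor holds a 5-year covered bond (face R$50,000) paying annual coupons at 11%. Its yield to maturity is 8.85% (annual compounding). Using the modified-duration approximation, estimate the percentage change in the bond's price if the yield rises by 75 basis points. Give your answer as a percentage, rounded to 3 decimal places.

Periodic yield y = 0.0885. Modified duration first:
  t   CF        PV=CF/(1+0.0885)^t    t·PV
  1     5,500.00     5,052.8250     5,052.8250
  2     5,500.00     4,642.0073     9,284.0147
  3     5,500.00     4,264.5910    12,793.7731
  4     5,500.00     3,917.8604    15,671.4416
  5    55,500.00    36,320.4162   181,602.0809
  Σ                 54,197.6999   224,404.1352
P = 54,197.6999; D_Mac = 4.14047 yrs; D_mod = 4.14047/(1+0.0885) = 3.80383 yrs.
ΔP/P ≈ -D_mod · Δy = -3.80383 × (+0.0075) = -0.028529 = -2.8529%.

-2.853%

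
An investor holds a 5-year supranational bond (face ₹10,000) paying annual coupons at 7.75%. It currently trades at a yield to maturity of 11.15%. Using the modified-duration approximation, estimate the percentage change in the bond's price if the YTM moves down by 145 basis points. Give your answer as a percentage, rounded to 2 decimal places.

Periodic yield y = 0.1115. Modified duration first:
  t   CF        PV=CF/(1+0.1115)^t    t·PV
  1       775.00       697.2560       697.2560
  2       775.00       627.3108     1,254.6216
  3       775.00       564.3822     1,693.1466
  4       775.00       507.7663     2,031.0650
  5    10,775.00     6,351.4070    31,757.0350
  Σ                  8,748.1222    37,433.1242
P = 8,748.1222; D_Mac = 4.27899 yrs; D_mod = 4.27899/(1+0.1115) = 3.84974 yrs.
ΔP/P ≈ -D_mod · Δy = -3.84974 × (-0.0145) = +0.055821 = +5.5821%.

+5.58%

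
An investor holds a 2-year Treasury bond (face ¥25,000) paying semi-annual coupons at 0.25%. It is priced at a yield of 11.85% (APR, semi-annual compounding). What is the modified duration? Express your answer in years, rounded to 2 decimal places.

1.88 years

Periodic yield y = 0.05925. First find Macaulay duration:
  t   CF        PV=CF/(1+0.05925)^t    t·PV
  1        31.25        29.5020        29.5020
  2        31.25        27.8518        55.7036
  3        31.25        26.2939        78.8816
  4    25,031.25    19,883.3083    79,533.2333
  Σ                 19,966.9560    79,697.3205
P = 19,966.9560; Macaulay duration = 79,697.3205 / 19,966.9560 = 3.99146 half-year periods = 1.99573 years.
Modified duration = D_Mac / (1 + y) = 1.99573 / 1.05925 = 1.88410 years.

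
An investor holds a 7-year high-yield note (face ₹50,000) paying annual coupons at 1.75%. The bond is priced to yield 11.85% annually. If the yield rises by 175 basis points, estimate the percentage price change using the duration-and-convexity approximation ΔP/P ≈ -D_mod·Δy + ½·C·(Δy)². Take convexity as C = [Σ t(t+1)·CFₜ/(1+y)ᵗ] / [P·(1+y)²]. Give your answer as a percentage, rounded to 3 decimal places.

With y = 0.1185:
  t   CF        PV=CF/(1+0.1185)^t    t·PV        t(t+1)·PV
  1       875.00       782.2977       782.2977       1,564.5954
  2       875.00       699.4168     1,398.8337       4,196.5010
  3       875.00       625.3168     1,875.9504       7,503.8014
  4       875.00       559.0673     2,236.2692      11,181.3462
  5       875.00       499.8367     2,499.1833      14,995.1000
  6       875.00       446.8812     2,681.2874      18,769.0120
  7    50,875.00    23,230.1762   162,611.2331   1,300,889.8651
  Σ                 26,842.9927   174,085.0549   1,359,100.2211
P = 26,842.9927; D_Mac = 6.48531 yrs; D_mod = 5.79822 yrs; C = 40.47143.
Duration effect: -5.79822 × (+0.0175) = -0.101469
Convexity effect: 0.5 × 40.47143 × (0.0175)² = +0.0061972
ΔP/P ≈ -0.101469 + 0.0061972 = -0.095272 = -9.5272%.

-9.527%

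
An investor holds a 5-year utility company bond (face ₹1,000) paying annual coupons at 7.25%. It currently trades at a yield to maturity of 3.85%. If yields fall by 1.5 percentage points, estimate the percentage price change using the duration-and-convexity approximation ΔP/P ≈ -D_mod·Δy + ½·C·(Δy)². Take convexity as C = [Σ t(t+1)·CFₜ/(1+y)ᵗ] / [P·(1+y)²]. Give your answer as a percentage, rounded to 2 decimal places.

With y = 0.0385:
  t   CF        PV=CF/(1+0.0385)^t    t·PV        t(t+1)·PV
  1        72.50        69.8122        69.8122         139.6245
  2        72.50        67.2241       134.4482         403.3446
  3        72.50        64.7319       194.1958         776.7831
  4        72.50        62.3321       249.3285       1,246.6427
  5     1,072.50       887.9015     4,439.5076      26,637.0454
  Σ                  1,152.0019     5,087.2923      29,203.4403
P = 1,152.0019; D_Mac = 4.41605 yrs; D_mod = 4.25233 yrs; C = 23.50541.
Duration effect: -4.25233 × (-0.015) = +0.063785
Convexity effect: 0.5 × 23.50541 × (-0.015)² = +0.0026444
ΔP/P ≈ +0.063785 + 0.0026444 = +0.066429 = +6.6429%.

+6.64%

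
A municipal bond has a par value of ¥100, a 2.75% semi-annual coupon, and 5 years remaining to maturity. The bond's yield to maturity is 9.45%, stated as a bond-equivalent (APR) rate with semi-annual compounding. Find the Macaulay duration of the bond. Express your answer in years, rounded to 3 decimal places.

4.644 years

Periodic yield y = 0.04725. Discount each cash flow and weight by its period:
  t   CF        PV=CF/(1+0.04725)^t    t·PV
  1        1.375         1.3130         1.3130
  2        1.375         1.2537         2.5074
  3        1.375         1.1972         3.5915
  4        1.375         1.1431         4.5726
  5        1.375         1.0916         5.4578
  6        1.375         1.0423         6.2539
  7        1.375         0.9953         6.9670
  8        1.375         0.9504         7.6031
  9        1.375         0.9075         8.1676
  10     101.375        63.8892       638.8916
  Σ                     73.7832       685.3255
Price P = Σ PV = 73.7832.
Macaulay duration = Σ(t·PV) / P = 685.3255 / 73.7832 = 9.28837 half-year periods.
In years: 9.28837 / 2 = 4.64418 years.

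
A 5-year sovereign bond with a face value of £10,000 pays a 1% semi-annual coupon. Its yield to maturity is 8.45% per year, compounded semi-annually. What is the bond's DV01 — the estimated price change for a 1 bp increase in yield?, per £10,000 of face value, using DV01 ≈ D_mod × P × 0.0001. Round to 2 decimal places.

£3.27

Periodic yield y = 0.04225.
  t   CF        PV=CF/(1+0.04225)^t    t·PV
  1        50.00        47.9731        47.9731
  2        50.00        46.0284        92.0569
  3        50.00        44.1626       132.4877
  4        50.00        42.3723       169.4893
  5        50.00        40.6547       203.2734
  6        50.00        39.0066       234.0399
  7        50.00        37.4254       261.9779
  8        50.00        35.9083       287.2664
  9        50.00        34.4527       310.0740
  10   10,050.00     6,644.2662    66,442.6620
  Σ                  7,012.2504    68,181.3005
P = 7,012.2504; D_Mac = 9.72317 half-year periods = 4.86158 yrs; D_mod = 4.66451 yrs.
DV01 ≈ 4.66451 × 7,012.2504 × 0.0001 = 3.270871.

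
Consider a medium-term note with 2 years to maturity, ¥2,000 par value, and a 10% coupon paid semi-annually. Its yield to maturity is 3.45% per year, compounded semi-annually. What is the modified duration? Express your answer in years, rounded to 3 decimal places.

1.839 years

Periodic yield y = 0.01725. First find Macaulay duration:
  t   CF        PV=CF/(1+0.01725)^t    t·PV
  1       100.00        98.3043        98.3043
  2       100.00        96.6373       193.2745
  3       100.00        94.9985       284.9956
  4     2,100.00     1,961.1396     7,844.5582
  Σ                  2,251.0796     8,421.1326
P = 2,251.0796; Macaulay duration = 8,421.1326 / 2,251.0796 = 3.74093 half-year periods = 1.87047 years.
Modified duration = D_Mac / (1 + y) = 1.87047 / 1.01725 = 1.83875 years.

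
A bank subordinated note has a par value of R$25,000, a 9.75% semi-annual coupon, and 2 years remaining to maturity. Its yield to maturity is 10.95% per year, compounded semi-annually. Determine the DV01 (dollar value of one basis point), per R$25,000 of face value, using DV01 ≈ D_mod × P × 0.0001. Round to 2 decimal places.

Periodic yield y = 0.05475.
  t   CF        PV=CF/(1+0.05475)^t    t·PV
  1     1,218.75     1,155.4871     1,155.4871
  2     1,218.75     1,095.5080     2,191.0160
  3     1,218.75     1,038.6423     3,115.9270
  4    26,218.75    21,184.2867    84,737.1470
  Σ                 24,473.9242    91,199.5771
P = 24,473.9242; D_Mac = 3.72640 half-year periods = 1.86320 yrs; D_mod = 1.76648 yrs.
DV01 ≈ 1.76648 × 24,473.9242 × 0.0001 = 4.323279.

R$4.32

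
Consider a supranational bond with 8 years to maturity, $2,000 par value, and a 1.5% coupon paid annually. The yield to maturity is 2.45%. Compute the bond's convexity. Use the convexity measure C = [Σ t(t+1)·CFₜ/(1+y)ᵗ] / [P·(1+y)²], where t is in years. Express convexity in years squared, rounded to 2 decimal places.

With y = 0.0245:
  t   CF        PV=CF/(1+0.0245)^t    t·PV        t(t+1)·PV
  1        30.00        29.2826        29.2826          58.5652
  2        30.00        28.5823        57.1646         171.4939
  3        30.00        27.8988        83.6964         334.7855
  4        30.00        27.2316       108.9265         544.6323
  5        30.00        26.5804       132.9020         797.4119
  6        30.00        25.9447       155.6685       1,089.6795
  7        30.00        25.3243       177.2701       1,418.1610
  8     2,030.00     1,672.6317    13,381.0540     120,429.4859
  Σ                  1,863.4765    14,125.9646     124,844.2151
P = 1,863.4765.
Convexity = Σ t(t+1)·PV / [P·(1+y)²] = 124,844.2151 / (1,863.4765 × 1.049600) = 63.82937.

63.83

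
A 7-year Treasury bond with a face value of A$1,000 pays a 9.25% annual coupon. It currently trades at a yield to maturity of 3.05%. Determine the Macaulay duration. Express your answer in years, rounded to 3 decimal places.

5.705 years

Periodic yield y = 0.0305. Discount each cash flow and weight by its year:
  t   CF        PV=CF/(1+0.0305)^t    t·PV
  1        92.50        89.7623        89.7623
  2        92.50        87.1055       174.2111
  3        92.50        84.5274       253.5823
  4        92.50        82.0257       328.1027
  5        92.50        79.5979       397.9896
  6        92.50        77.2420       463.4523
  7     1,092.50       885.2898     6,197.0288
  Σ                  1,385.5507     7,904.1290
Price P = Σ PV = 1,385.5507.
Macaulay duration = Σ(t·PV) / P = 7,904.1290 / 1,385.5507 = 5.70468 years.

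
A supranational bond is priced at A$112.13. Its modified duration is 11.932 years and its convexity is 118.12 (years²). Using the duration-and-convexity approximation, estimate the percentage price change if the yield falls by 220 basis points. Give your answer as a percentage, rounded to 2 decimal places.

+29.11%

Duration effect: -D_mod·Δy = -11.932 × (-0.022) = +0.262504
Convexity effect: ½·C·(Δy)² = 0.5 × 118.12 × (-0.022)² = +0.02858504
ΔP/P ≈ +0.262504 + 0.02858504 = +0.29108904
= +29.108904%.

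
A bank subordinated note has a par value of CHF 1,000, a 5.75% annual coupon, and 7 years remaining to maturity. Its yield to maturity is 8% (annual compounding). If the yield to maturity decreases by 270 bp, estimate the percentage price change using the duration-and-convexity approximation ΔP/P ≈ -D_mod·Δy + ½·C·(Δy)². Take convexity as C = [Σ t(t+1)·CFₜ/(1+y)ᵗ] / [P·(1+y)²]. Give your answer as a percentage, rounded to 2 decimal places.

With y = 0.08:
  t   CF        PV=CF/(1+0.08)^t    t·PV        t(t+1)·PV
  1        57.50        53.2407        53.2407         106.4815
  2        57.50        49.2970        98.5940         295.7819
  3        57.50        45.6454       136.9361         547.7442
  4        57.50        42.2642       169.0569         845.2843
  5        57.50        39.1335       195.6677       1,174.0060
  6        57.50        36.2348       217.4085       1,521.8596
  7     1,057.50       617.0411     4,319.2877      34,554.3012
  Σ                    882.8567     5,190.1915      39,045.4588
P = 882.8567; D_Mac = 5.87886 yrs; D_mod = 5.44339 yrs; C = 37.91690.
Duration effect: -5.44339 × (-0.027) = +0.146972
Convexity effect: 0.5 × 37.91690 × (-0.027)² = +0.0138207
ΔP/P ≈ +0.146972 + 0.0138207 = +0.160792 = +16.0792%.

+16.08%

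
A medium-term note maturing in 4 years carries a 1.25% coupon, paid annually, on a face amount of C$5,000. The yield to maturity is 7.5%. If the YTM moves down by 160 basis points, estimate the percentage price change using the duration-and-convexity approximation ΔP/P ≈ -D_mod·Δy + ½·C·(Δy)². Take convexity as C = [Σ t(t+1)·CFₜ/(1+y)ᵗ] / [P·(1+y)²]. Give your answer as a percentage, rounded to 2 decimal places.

With y = 0.075:
  t   CF        PV=CF/(1+0.075)^t    t·PV        t(t+1)·PV
  1        62.50        58.1395        58.1395         116.2791
  2        62.50        54.0833       108.1666         324.4997
  3        62.50        50.3100       150.9301         603.7204
  4     5,062.50     3,790.8027    15,163.2107      75,816.0536
  Σ                  3,953.3355    15,480.4469      76,860.5529
P = 3,953.3355; D_Mac = 3.91579 yrs; D_mod = 3.64260 yrs; C = 16.82375.
Duration effect: -3.64260 × (-0.016) = +0.058282
Convexity effect: 0.5 × 16.82375 × (-0.016)² = +0.0021534
ΔP/P ≈ +0.058282 + 0.0021534 = +0.060435 = +6.0435%.

+6.04%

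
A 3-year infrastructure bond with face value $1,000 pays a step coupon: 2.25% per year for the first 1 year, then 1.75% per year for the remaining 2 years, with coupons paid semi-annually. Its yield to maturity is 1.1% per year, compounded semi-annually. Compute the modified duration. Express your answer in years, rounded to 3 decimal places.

2.910 years

Periodic yield y = 0.0055. First find Macaulay duration:
  t   CF        PV=CF/(1+0.0055)^t    t·PV
  1        11.25        11.1885        11.1885
  2        11.25        11.1273        22.2545
  3         8.75         8.6072        25.8216
  4         8.75         8.5601        34.2405
  5         8.75         8.5133        42.5665
  6     1,008.75       976.0928     5,856.5566
  Σ                  1,024.0891     5,992.6282
P = 1,024.0891; Macaulay duration = 5,992.6282 / 1,024.0891 = 5.85167 half-year periods = 2.92583 years.
Modified duration = D_Mac / (1 + y) = 2.92583 / 1.0055 = 2.90983 years.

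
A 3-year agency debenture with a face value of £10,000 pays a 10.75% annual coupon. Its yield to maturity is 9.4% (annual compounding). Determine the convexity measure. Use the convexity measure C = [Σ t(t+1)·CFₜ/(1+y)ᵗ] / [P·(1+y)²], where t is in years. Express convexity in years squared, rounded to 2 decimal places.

With y = 0.094:
  t   CF        PV=CF/(1+0.094)^t    t·PV        t(t+1)·PV
  1     1,075.00       982.6325       982.6325       1,965.2651
  2     1,075.00       898.2016     1,796.4032       5,389.2095
  3    11,075.00     8,458.4691    25,375.4074     101,501.6296
  Σ                 10,339.3033    28,154.4431     108,856.1043
P = 10,339.3033.
Convexity = Σ t(t+1)·PV / [P·(1+y)²] = 108,856.1043 / (10,339.3033 × 1.196836) = 8.79684.

8.80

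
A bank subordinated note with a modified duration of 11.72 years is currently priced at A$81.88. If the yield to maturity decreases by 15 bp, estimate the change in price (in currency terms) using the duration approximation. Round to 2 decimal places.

Duration approximation: ΔP/P ≈ -D_mod · Δy = -11.72 × (-0.0015) = +0.017580.
ΔP ≈ 81.88 × (+0.017580) = +1.4394504.

+A$1.44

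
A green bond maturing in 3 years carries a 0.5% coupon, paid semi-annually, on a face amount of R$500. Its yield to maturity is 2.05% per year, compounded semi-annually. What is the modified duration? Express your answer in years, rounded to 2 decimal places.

Periodic yield y = 0.01025. First find Macaulay duration:
  t   CF        PV=CF/(1+0.01025)^t    t·PV
  1         1.25         1.2373         1.2373
  2         1.25         1.2248         2.4495
  3         1.25         1.2123         3.6370
  4         1.25         1.2000         4.8001
  5         1.25         1.1879         5.9393
  6       501.25       471.4995     2,828.9970
  Σ                    477.5618     2,847.0603
P = 477.5618; Macaulay duration = 2,847.0603 / 477.5618 = 5.96166 half-year periods = 2.98083 years.
Modified duration = D_Mac / (1 + y) = 2.98083 / 1.01025 = 2.95059 years.

2.95 years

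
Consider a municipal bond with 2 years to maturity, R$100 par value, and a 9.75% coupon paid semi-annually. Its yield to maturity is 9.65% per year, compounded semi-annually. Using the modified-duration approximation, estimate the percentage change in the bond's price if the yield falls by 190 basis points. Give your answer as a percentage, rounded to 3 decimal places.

Periodic yield y = 0.04825. Modified duration first:
  t   CF        PV=CF/(1+0.04825)^t    t·PV
  1        4.875         4.6506         4.6506
  2        4.875         4.4365         8.8731
  3        4.875         4.2323        12.6970
  4      104.875        86.8585       347.4341
  Σ                    100.1780       373.6548
P = 100.1780; D_Mac = 3.72991 half-year periods = 1.86495 yrs; D_mod = 1.86495/(1+0.04825) = 1.77911 yrs.
ΔP/P ≈ -D_mod · Δy = -1.77911 × (-0.019) = +0.033803 = +3.3803%.

+3.380%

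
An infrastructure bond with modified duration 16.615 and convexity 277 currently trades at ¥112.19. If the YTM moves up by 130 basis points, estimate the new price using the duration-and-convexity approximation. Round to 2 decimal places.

Duration effect: -D_mod·Δy = -16.615 × (+0.013) = -0.215995
Convexity effect: ½·C·(Δy)² = 0.5 × 277 × (0.013)² = +0.0234065
ΔP/P ≈ -0.215995 + 0.0234065 = -0.1925885
New price ≈ 112.19 × (1 - 0.1925885) = 90.583496185.

¥90.58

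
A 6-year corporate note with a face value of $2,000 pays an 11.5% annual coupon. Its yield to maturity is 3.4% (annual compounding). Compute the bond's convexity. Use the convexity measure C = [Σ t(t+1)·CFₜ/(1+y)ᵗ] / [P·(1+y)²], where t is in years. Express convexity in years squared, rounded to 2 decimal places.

With y = 0.034:
  t   CF        PV=CF/(1+0.034)^t    t·PV        t(t+1)·PV
  1       230.00       222.4371       222.4371         444.8743
  2       230.00       215.1230       430.2459       1,290.7377
  3       230.00       208.0493       624.1478       2,496.5914
  4       230.00       201.2082       804.8328       4,024.1640
  5       230.00       194.5921       972.9604       5,837.7622
  6     2,230.00     1,824.6587    10,947.9519      76,635.6633
  Σ                  2,866.0683    14,002.5760      90,729.7929
P = 2,866.0683.
Convexity = Σ t(t+1)·PV / [P·(1+y)²] = 90,729.7929 / (2,866.0683 × 1.069156) = 29.60890.

29.61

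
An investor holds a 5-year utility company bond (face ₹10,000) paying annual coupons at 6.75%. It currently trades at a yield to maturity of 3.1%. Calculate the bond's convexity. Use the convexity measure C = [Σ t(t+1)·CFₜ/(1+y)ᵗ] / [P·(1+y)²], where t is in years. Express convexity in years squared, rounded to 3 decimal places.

With y = 0.031:
  t   CF        PV=CF/(1+0.031)^t    t·PV        t(t+1)·PV
  1       675.00       654.7042       654.7042       1,309.4083
  2       675.00       635.0186     1,270.0372       3,810.1116
  3       675.00       615.9249     1,847.7748       7,391.0991
  4       675.00       597.4054     2,389.6214      11,948.1071
  5    10,675.00     9,163.7780    45,818.8898     274,913.3386
  Σ                 11,666.8310    51,981.0273     299,372.0647
P = 11,666.8310.
Convexity = Σ t(t+1)·PV / [P·(1+y)²] = 299,372.0647 / (11,666.8310 × 1.062961) = 24.14021.

24.140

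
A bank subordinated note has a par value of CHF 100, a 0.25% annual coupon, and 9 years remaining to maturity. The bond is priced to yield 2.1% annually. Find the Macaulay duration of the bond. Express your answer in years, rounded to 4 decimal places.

8.9011 years

Periodic yield y = 0.021. Discount each cash flow and weight by its year:
  t   CF        PV=CF/(1+0.021)^t    t·PV
  1         0.25         0.2449         0.2449
  2         0.25         0.2398         0.4796
  3         0.25         0.2349         0.7047
  4         0.25         0.2301         0.9202
  5         0.25         0.2253         1.1266
  6         0.25         0.2207         1.3241
  7         0.25         0.2162         1.5131
  8         0.25         0.2117         1.6937
  9       100.25        83.1482       748.3335
  Σ                     84.9717       756.3404
Price P = Σ PV = 84.9717.
Macaulay duration = Σ(t·PV) / P = 756.3404 / 84.9717 = 8.90109 years.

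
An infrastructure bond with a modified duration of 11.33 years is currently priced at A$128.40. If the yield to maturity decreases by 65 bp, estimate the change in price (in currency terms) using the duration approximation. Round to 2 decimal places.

+A$9.46

Duration approximation: ΔP/P ≈ -D_mod · Δy = -11.33 × (-0.0065) = +0.073645.
ΔP ≈ 128.40 × (+0.073645) = +9.456018.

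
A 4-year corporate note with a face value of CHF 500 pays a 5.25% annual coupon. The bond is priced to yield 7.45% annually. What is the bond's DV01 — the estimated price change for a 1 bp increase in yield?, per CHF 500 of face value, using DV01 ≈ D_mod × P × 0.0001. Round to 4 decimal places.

CHF 0.1594

Periodic yield y = 0.0745.
  t   CF        PV=CF/(1+0.0745)^t    t·PV
  1        26.25        24.4300        24.4300
  2        26.25        22.7361        45.4723
  3        26.25        21.1597        63.4792
  4       526.25       394.7903     1,579.1610
  Σ                    463.1161     1,712.5424
P = 463.1161; D_Mac = 3.69787 yrs; D_mod = 3.44148 yrs.
DV01 ≈ 3.44148 × 463.1161 × 0.0001 = 0.159380.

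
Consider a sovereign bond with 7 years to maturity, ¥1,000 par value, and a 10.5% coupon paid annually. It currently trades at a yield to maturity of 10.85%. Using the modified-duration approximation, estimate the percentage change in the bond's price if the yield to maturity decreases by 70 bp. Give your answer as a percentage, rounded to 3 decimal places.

Periodic yield y = 0.1085. Modified duration first:
  t   CF        PV=CF/(1+0.1085)^t    t·PV
  1       105.00        94.7226        94.7226
  2       105.00        85.4511       170.9023
  3       105.00        77.0872       231.2616
  4       105.00        69.5419       278.1676
  5       105.00        62.7351       313.6757
  6       105.00        56.5946       339.5677
  7     1,105.00       537.2945     3,761.0615
  Σ                    983.4271     5,189.3589
P = 983.4271; D_Mac = 5.27681 yrs; D_mod = 5.27681/(1+0.1085) = 4.76032 yrs.
ΔP/P ≈ -D_mod · Δy = -4.76032 × (-0.007) = +0.033322 = +3.3322%.

+3.332%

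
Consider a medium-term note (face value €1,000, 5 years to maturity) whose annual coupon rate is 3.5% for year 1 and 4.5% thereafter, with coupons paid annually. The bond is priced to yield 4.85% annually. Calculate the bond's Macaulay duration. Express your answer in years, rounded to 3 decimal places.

Periodic yield y = 0.0485. Discount each cash flow and weight by its year:
  t   CF        PV=CF/(1+0.0485)^t    t·PV
  1        35.00        33.3810        33.3810
  2        45.00        40.9332        81.8664
  3        45.00        39.0398       117.1193
  4        45.00        37.2339       148.9357
  5     1,045.00       824.6585     4,123.2923
  Σ                    975.2464     4,504.5947
Price P = Σ PV = 975.2464.
Macaulay duration = Σ(t·PV) / P = 4,504.5947 / 975.2464 = 4.61893 years.

4.619 years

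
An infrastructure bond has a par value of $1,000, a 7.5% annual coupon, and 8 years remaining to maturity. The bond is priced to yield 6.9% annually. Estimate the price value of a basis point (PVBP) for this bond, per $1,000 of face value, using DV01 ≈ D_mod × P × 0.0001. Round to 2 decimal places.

Periodic yield y = 0.069.
  t   CF        PV=CF/(1+0.069)^t    t·PV
  1        75.00        70.1590        70.1590
  2        75.00        65.6305       131.2610
  3        75.00        61.3943       184.1829
  4        75.00        57.4315       229.7261
  5        75.00        53.7245       268.6227
  6        75.00        50.2568       301.5409
  7        75.00        47.0129       329.0905
  8     1,075.00       630.3574     5,042.8588
  Σ                  1,035.9670     6,557.4422
P = 1,035.9670; D_Mac = 6.32978 yrs; D_mod = 5.92121 yrs.
DV01 ≈ 5.92121 × 1,035.9670 × 0.0001 = 0.613418.

$0.61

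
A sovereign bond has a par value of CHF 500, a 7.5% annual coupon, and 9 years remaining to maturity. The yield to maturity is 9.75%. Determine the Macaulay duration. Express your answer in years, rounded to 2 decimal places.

Periodic yield y = 0.0975. Discount each cash flow and weight by its year:
  t   CF        PV=CF/(1+0.0975)^t    t·PV
  1        37.50        34.1686        34.1686
  2        37.50        31.1331        62.2662
  3        37.50        28.3673        85.1018
  4        37.50        25.8472       103.3887
  5        37.50        23.5510       117.7548
  6        37.50        21.4587       128.7524
  7        37.50        19.5524       136.8666
  8        37.50        17.8154       142.5230
  9       537.50       232.6686     2,094.0171
  Σ                    434.5621     2,904.8392
Price P = Σ PV = 434.5621.
Macaulay duration = Σ(t·PV) / P = 2,904.8392 / 434.5621 = 6.68452 years.

6.68 years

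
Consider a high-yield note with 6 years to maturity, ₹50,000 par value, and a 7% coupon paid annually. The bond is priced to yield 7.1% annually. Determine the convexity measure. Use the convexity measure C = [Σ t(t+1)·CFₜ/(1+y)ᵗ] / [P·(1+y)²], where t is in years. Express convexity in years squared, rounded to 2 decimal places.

With y = 0.071:
  t   CF        PV=CF/(1+0.071)^t    t·PV        t(t+1)·PV
  1     3,500.00     3,267.9739     3,267.9739       6,535.9477
  2     3,500.00     3,051.3295     6,102.6589      18,307.9768
  3     3,500.00     2,849.0471     8,547.1414      34,188.5654
  4     3,500.00     2,660.1747    10,640.6989      53,203.4943
  5     3,500.00     2,483.8233    12,419.1163      74,514.6979
  6    53,500.00    35,450.0586   212,700.3514   1,488,902.4599
  Σ                 49,762.4070   253,677.9407   1,675,653.1419
P = 49,762.4070.
Convexity = Σ t(t+1)·PV / [P·(1+y)²] = 1,675,653.1419 / (49,762.4070 × 1.147041) = 29.35647.

29.36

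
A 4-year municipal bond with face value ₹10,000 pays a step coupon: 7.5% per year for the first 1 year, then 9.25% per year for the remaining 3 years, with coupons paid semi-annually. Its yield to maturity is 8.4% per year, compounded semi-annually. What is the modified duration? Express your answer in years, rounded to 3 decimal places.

3.345 years

Periodic yield y = 0.042. First find Macaulay duration:
  t   CF        PV=CF/(1+0.042)^t    t·PV
  1       375.00       359.8848       359.8848
  2       375.00       345.3789       690.7578
  3       462.50       408.7978     1,226.3935
  4       462.50       392.3204     1,569.2815
  5       462.50       376.5071     1,882.5354
  6       462.50       361.3312     2,167.9870
  7       462.50       346.7670     2,427.3687
  8    10,462.50     7,528.2446    60,225.9565
  Σ                 10,119.2317    70,550.1652
P = 10,119.2317; Macaulay duration = 70,550.1652 / 10,119.2317 = 6.97189 half-year periods = 3.48594 years.
Modified duration = D_Mac / (1 + y) = 3.48594 / 1.042 = 3.34544 years.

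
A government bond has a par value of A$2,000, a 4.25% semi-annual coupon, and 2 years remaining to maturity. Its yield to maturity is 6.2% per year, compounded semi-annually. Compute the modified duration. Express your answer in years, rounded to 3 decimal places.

1.879 years

Periodic yield y = 0.031. First find Macaulay duration:
  t   CF        PV=CF/(1+0.031)^t    t·PV
  1        42.50        41.2221        41.2221
  2        42.50        39.9827        79.9653
  3        42.50        38.7805       116.3414
  4     2,042.50     1,807.7044     7,230.8174
  Σ                  1,927.6896     7,468.3462
P = 1,927.6896; Macaulay duration = 7,468.3462 / 1,927.6896 = 3.87425 half-year periods = 1.93712 years.
Modified duration = D_Mac / (1 + y) = 1.93712 / 1.031 = 1.87888 years.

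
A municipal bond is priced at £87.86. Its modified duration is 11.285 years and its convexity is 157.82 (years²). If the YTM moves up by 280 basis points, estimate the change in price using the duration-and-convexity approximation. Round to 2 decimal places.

Duration effect: -D_mod·Δy = -11.285 × (+0.028) = -0.315980
Convexity effect: ½·C·(Δy)² = 0.5 × 157.82 × (0.028)² = +0.06186544
ΔP/P ≈ -0.315980 + 0.06186544 = -0.25411456
ΔP ≈ 87.86 × (-0.25411456) = -22.3265052416.

-£22.33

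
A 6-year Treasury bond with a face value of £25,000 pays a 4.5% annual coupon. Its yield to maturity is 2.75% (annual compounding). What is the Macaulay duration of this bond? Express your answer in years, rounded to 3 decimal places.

5.421 years

Periodic yield y = 0.0275. Discount each cash flow and weight by its year:
  t   CF        PV=CF/(1+0.0275)^t    t·PV
  1     1,125.00     1,094.8905     1,094.8905
  2     1,125.00     1,065.5869     2,131.1737
  3     1,125.00     1,037.0675     3,111.2025
  4     1,125.00     1,009.3115     4,037.2458
  5     1,125.00       982.2982     4,911.4912
  6    26,125.00    22,200.6309   133,203.7852
  Σ                 27,389.7855   148,489.7891
Price P = Σ PV = 27,389.7855.
Macaulay duration = Σ(t·PV) / P = 148,489.7891 / 27,389.7855 = 5.42136 years.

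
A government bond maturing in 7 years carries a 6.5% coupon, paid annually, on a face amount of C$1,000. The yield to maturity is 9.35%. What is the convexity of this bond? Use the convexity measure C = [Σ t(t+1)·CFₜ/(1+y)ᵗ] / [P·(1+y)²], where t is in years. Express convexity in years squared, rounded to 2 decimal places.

35.76

With y = 0.0935:
  t   CF        PV=CF/(1+0.0935)^t    t·PV        t(t+1)·PV
  1        65.00        59.4422        59.4422         118.8843
  2        65.00        54.3595       108.7191         326.1572
  3        65.00        49.7115       149.1345         596.5382
  4        65.00        45.4609       181.8437         909.2184
  5        65.00        41.5738       207.8689       1,247.2131
  6        65.00        38.0190       228.1140       1,596.7978
  7     1,065.00       569.6631     3,987.6418      31,901.1341
  Σ                    858.2300     4,922.7641      36,695.9432
P = 858.2300.
Convexity = Σ t(t+1)·PV / [P·(1+y)²] = 36,695.9432 / (858.2300 × 1.195742) = 35.75829.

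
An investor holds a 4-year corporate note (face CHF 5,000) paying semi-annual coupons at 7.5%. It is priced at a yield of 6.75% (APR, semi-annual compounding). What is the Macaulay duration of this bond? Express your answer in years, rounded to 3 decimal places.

3.536 years

Periodic yield y = 0.03375. Discount each cash flow and weight by its period:
  t   CF        PV=CF/(1+0.03375)^t    t·PV
  1       187.50       181.3785       181.3785
  2       187.50       175.4568       350.9136
  3       187.50       169.7285       509.1854
  4       187.50       164.1872       656.7486
  5       187.50       158.8268       794.1338
  6       187.50       153.6414       921.8481
  7       187.50       148.6253     1,040.3768
  8     5,187.50     3,977.7174    31,821.7395
  Σ                  5,129.5617    36,276.3243
Price P = Σ PV = 5,129.5617.
Macaulay duration = Σ(t·PV) / P = 36,276.3243 / 5,129.5617 = 7.07201 half-year periods.
In years: 7.07201 / 2 = 3.53601 years.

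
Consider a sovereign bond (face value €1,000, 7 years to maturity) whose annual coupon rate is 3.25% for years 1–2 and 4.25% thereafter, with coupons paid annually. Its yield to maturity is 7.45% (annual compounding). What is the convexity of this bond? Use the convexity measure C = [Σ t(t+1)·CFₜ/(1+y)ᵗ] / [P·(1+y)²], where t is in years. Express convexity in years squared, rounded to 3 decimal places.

With y = 0.0745:
  t   CF        PV=CF/(1+0.0745)^t    t·PV        t(t+1)·PV
  1        32.50        30.2466        30.2466          60.4933
  2        32.50        28.1495        56.2990         168.8969
  3        42.50        34.2586       102.7758         411.1033
  4        42.50        31.8833       127.5332         637.6660
  5        42.50        29.6727       148.3634         890.1805
  6        42.50        27.6153       165.6920       1,159.8443
  7     1,042.50       630.4217     4,412.9516      35,303.6128
  Σ                    812.2477     5,043.8617      38,631.7971
P = 812.2477.
Convexity = Σ t(t+1)·PV / [P·(1+y)²] = 38,631.7971 / (812.2477 × 1.154550) = 41.19491.

41.195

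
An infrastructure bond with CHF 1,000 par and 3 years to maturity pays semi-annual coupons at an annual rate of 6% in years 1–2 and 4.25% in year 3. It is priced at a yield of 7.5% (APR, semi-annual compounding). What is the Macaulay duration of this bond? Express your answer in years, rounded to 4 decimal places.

2.7854 years

Periodic yield y = 0.0375. Discount each cash flow and weight by its period:
  t   CF        PV=CF/(1+0.0375)^t    t·PV
  1        30.00        28.9157        28.9157
  2        30.00        27.8705        55.7410
  3        30.00        26.8632        80.5895
  4        30.00        25.8922       103.5688
  5        21.25        17.6774        88.3870
  6     1,021.25       818.8483     4,913.0896
  Σ                    946.0672     5,270.2916
Price P = Σ PV = 946.0672.
Macaulay duration = Σ(t·PV) / P = 5,270.2916 / 946.0672 = 5.57074 half-year periods.
In years: 5.57074 / 2 = 2.78537 years.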